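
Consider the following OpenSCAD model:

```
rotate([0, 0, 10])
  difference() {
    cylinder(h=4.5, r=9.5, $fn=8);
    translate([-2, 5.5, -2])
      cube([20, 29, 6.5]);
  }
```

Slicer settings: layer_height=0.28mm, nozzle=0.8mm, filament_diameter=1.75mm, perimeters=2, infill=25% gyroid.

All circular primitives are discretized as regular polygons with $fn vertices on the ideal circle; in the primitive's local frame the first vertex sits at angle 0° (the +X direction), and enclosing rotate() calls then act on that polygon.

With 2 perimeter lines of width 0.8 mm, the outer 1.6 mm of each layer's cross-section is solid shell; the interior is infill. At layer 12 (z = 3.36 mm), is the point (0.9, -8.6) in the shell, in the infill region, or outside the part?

shell

At z = 3.36 mm: the r=9.5 cylinder contributes a regular 8-gon of circumradius 9.5; the 20×29 cube at (-2, 5.5) contributes its full rectangle; After the difference (first − rest): starting from the r=9.5 cylinder, the 20×29 cube at (-2, 5.5) partially overlaps it — only the 25.00 mm² overlap (of its 580.00 mm²) is removed, clipping the outline — 1 connected region; (whole slice rotated 10° about Z — lengths, areas and connectivity unchanged). Overall, the cross-section is a single solid region. Undo the 10° rotation: the query point maps to (-0.607, -8.626) in the un-rotated model frame. The nearest boundary edge runs (-0.00, -9.50)→(-6.72, -6.72); distance from the point to it = 0.58 mm. The point is inside the cross-section, 0.58 mm from the nearest boundary — within the 1.6 mm shell band (2 × 0.8).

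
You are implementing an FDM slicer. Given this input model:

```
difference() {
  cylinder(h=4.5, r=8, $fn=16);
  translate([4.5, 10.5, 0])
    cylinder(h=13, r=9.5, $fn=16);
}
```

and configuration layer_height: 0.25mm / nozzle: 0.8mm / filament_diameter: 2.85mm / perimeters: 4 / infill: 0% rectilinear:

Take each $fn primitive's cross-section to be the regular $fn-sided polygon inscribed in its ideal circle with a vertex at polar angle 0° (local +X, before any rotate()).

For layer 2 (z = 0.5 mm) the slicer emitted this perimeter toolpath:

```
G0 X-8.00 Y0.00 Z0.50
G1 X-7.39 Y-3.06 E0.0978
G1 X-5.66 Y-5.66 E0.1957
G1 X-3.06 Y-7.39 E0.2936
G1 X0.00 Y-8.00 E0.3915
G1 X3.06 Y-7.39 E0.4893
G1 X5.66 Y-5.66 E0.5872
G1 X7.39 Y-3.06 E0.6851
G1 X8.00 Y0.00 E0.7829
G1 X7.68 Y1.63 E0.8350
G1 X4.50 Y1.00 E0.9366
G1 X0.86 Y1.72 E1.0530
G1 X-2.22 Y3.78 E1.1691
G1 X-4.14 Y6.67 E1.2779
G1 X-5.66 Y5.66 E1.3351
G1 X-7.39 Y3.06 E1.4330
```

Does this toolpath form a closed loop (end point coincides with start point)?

no

Start point (G0): (-8.00, 0.00). End point (last G1): the path does not return to the start — open.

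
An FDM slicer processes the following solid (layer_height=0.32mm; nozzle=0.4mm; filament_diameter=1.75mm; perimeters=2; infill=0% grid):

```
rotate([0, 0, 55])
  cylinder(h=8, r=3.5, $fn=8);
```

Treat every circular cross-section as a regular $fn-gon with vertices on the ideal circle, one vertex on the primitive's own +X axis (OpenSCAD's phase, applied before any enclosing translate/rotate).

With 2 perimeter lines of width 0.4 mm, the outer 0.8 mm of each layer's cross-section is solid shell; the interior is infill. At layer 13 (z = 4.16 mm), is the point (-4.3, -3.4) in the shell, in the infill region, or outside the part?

outside

At z = 4.16 mm: the r=3.5 cylinder contributes a regular 8-gon of circumradius 3.5; (whole slice rotated 55° about Z — lengths, areas and connectivity unchanged). Overall, the cross-section is a single solid region. Undo the 55° rotation: the query point maps to (-5.251, 1.572) in the un-rotated model frame. The nearest boundary edge runs (-2.47, 2.47)→(-3.50, 0.00); distance from the point to it = 2.22 mm. The point is not inside any of the regions above, so it lies outside the cross-section (2.22 mm from the nearest boundary).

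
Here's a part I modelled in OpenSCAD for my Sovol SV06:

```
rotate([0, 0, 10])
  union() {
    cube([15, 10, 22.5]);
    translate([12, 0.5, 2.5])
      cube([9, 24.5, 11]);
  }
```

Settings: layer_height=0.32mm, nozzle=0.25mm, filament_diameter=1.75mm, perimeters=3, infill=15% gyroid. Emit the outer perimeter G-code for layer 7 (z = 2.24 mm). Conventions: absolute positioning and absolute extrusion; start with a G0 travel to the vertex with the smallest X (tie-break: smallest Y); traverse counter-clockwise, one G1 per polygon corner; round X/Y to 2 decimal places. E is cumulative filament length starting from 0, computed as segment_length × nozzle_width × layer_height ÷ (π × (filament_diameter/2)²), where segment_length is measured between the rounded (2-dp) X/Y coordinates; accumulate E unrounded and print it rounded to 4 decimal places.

At z = 2.24 mm: the cube is present — its section is the full 15×10 rectangle; the cube at (12, 0.5) does not reach this height (z outside [2.5, 13.5]); Taking the union: only the 15×10 cube is present, so the union is just that shape — 1 connected region; (rotated 10° about Z; rotation is an isometry so areas/perimeters/island counts are preserved). The outline is a single polygon with 4 vertices. Extrusion per mm of travel: 0.25 × 0.32 / (π × 0.875²) = 0.033260. Accumulating E over each segment gives final E = 1.6633.

G0 X-1.74 Y9.85 Z2.24
G1 X0.00 Y0.00 E0.3327
G1 X14.77 Y2.60 E0.8315
G1 X13.04 Y12.45 E1.1641
G1 X-1.74 Y9.85 E1.6633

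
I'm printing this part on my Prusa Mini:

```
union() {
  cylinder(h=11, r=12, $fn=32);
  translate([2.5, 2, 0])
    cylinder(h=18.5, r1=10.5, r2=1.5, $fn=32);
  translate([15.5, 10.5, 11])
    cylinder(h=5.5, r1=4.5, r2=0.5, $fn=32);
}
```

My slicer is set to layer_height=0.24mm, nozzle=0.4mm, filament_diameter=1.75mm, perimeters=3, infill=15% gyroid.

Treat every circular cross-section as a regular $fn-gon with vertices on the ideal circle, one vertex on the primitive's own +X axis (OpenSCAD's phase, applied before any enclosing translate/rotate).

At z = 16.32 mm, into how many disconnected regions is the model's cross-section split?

At z = 16.32 mm: the cylinder is not intersected at this z (z outside [0, 11]); the cone at (2.5, 2) contributes a regular 32-gon of circumradius 2.561 (interpolated between r1=10.5 and r2=1.5 at t=0.882); the cone at (15.5, 10.5) (r1=4.5→r2=0.5) has section circumradius 0.631 here — a regular 32-gon; Merging all regions: the 2 present regions are separate (no shared area or edge), so areas and boundary lengths simply add and each stays a separate island — 2 connected regions. The result has 2 disconnected regions.

2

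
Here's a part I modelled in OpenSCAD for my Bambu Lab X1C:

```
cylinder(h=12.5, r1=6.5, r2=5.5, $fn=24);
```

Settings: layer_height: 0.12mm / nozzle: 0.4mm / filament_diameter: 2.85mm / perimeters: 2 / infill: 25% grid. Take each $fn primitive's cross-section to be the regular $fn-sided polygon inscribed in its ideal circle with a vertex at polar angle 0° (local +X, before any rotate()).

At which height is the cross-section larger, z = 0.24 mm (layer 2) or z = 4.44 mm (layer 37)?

layer 2 (z = 0.24 mm)

Layer 2 (z = 0.24): the cone contributes a regular 24-gon of circumradius 6.481 (interpolated between r1=6.5 and r2=5.5 at t=0.019) (area = (24/2)·6.481²·sin(360°/24) = 130.45 mm²). So its area = 130.45 mm². Layer 37 (z = 4.44): the cone (r1=6.5→r2=5.5) has section circumradius 6.145 here — a regular 24-gon (area = (24/2)·6.145²·sin(360°/24) = 117.27 mm²). So its area = 117.27 mm². Layer 2 is larger (130.45 vs 117.27 mm²).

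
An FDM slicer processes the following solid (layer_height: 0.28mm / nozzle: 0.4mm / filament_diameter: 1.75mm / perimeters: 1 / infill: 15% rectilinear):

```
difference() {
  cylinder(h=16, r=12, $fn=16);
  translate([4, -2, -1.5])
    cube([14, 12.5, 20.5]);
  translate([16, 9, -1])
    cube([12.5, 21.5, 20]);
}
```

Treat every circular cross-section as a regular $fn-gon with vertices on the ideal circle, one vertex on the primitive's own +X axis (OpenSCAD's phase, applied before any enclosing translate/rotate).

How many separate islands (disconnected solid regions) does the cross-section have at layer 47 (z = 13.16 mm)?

1

At z = 13.16 mm: the cylinder: section is a regular 16-gon, circumradius r=12; the 14×12.5 cube at (4, -2) contributes its full rectangle; the cube at (16, 9) (footprint 12.5×21.5) is included at this height; Subtracting the remaining from the first: starting from the r=12 cylinder, the 14×12.5 cube at (4, -2) partially overlaps it — only the 78.77 mm² overlap (of its 175.00 mm²) is removed, clipping the outline; the 12.5×21.5 cube at (16, 9) misses the remaining region (no effect) — 1 connected region. Overall, the cross-section is a single solid region. Island count = 1.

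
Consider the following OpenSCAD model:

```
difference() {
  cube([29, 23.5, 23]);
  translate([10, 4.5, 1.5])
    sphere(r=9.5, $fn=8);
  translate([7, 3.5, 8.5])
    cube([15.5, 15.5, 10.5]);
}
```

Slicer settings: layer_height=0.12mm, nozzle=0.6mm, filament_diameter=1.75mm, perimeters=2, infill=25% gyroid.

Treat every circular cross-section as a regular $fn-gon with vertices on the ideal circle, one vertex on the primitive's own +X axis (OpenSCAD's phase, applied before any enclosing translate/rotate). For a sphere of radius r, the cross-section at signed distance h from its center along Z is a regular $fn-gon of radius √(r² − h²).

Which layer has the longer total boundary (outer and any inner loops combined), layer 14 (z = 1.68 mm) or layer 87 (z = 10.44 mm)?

Layer 14 (z = 1.68): the cube (footprint 29×23.5) is included at this height (perimeter 105.00 mm); the r=9.5 sphere at (10, 4.5) slices to a regular 8-gon of circumradius 9.498 (√(r²−h²) with h=0.18 from center) (perimeter = 2·8·9.498·sin(180°/8) = 58.16 mm); the cube at (7, 3.5) does not reach this height (z outside [8.5, 19]); Subtracting the remaining from the first: starting from the 29×23.5 cube, the r=9.5 sphere at (10, 4.5) partially overlaps it — only the 204.68 mm² overlap (of its 255.17 mm²) is removed, clipping the outline — boundary = 128.55 mm. So its perimeter = 128.55 mm. Layer 87 (z = 10.44): the 29×23.5 cube contributes its full rectangle (perimeter 105.00 mm); the r=9.5 sphere at (10, 4.5) contributes a regular 8-gon of circumradius √(9.5²−8.94²) = 3.213 (perimeter = 2·8·3.213·sin(180°/8) = 19.68 mm); the cube at (7, 3.5) (footprint 15.5×15.5) is included at this height (perimeter 62.00 mm); Subtracting the remaining from the first: starting from the 29×23.5 cube, the r=9.5 sphere at (10, 4.5) lies wholly inside it (removes its full 29.21 mm² and its 19.68 mm outline becomes a hole wall); the 15.5×15.5 cube at (7, 3.5) partially overlaps it — only the 219.74 mm² overlap (of its 240.25 mm²) is removed, clipping the outline — boundary (outer + 1 inner loop) = 169.16 mm. So its perimeter = 169.16 mm. Layer 87 is larger (169.16 vs 128.55 mm).

layer 87 (z = 10.44 mm)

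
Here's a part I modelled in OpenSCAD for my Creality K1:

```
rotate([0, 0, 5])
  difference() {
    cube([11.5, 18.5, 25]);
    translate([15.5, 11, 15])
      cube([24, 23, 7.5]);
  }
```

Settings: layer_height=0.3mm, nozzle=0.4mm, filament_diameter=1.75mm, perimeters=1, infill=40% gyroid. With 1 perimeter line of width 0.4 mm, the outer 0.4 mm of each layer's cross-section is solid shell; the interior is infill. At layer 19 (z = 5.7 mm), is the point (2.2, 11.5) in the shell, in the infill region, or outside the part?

infill

At z = 5.7 mm: the cube (footprint 11.5×18.5) is included at this height; the cube at (15.5, 11) is absent (z outside [15, 22.5]); Subtracting the remaining from the first: none of the subtracted shapes is present at this height, so the 11.5×18.5 cube is unchanged — 1 connected region; (rotated 5° about Z; rotation is an isometry so areas/perimeters/island counts are preserved). Overall, the cross-section is a single solid region. Undo the 5° rotation: the query point maps to (3.194, 11.264) in the un-rotated model frame. The nearest boundary edge runs (0.00, 18.50)→(0.00, 0.00); distance from the point to it = 3.19 mm. The point is inside the cross-section and 3.19 mm from the nearest boundary — more than the 0.4 mm shell width (1 × 0.4), so it's in the infill interior.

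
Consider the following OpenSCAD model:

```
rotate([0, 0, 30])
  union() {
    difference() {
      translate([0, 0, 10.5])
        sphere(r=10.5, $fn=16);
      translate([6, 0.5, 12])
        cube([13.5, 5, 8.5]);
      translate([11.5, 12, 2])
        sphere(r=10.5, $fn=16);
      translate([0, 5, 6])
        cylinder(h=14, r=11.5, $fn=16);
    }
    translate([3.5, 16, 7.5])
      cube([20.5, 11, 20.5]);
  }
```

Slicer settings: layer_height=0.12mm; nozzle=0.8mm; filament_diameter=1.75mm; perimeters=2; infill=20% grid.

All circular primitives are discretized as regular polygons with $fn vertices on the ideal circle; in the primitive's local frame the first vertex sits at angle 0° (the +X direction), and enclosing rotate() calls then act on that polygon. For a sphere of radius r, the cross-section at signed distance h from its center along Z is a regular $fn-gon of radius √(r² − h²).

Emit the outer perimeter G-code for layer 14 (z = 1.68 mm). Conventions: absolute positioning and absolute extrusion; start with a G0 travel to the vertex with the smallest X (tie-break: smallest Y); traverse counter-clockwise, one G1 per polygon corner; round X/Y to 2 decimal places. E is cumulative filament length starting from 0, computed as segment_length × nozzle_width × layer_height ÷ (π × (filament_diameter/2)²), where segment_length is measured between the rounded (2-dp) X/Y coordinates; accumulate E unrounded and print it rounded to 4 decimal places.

G0 X-5.65 Y-0.74 Z1.68
G1 X-4.93 Y-2.85 E0.0890
G1 X-3.47 Y-4.52 E0.1775
G1 X-1.47 Y-5.50 E0.2664
G1 X0.74 Y-5.65 E0.3548
G1 X2.85 Y-4.93 E0.4438
G1 X4.52 Y-3.47 E0.5323
G1 X5.50 Y-1.47 E0.6212
G1 X5.65 Y0.74 E0.7096
G1 X4.93 Y2.85 E0.7986
G1 X3.47 Y4.52 E0.8872
G1 X1.47 Y5.50 E0.9760
G1 X-0.74 Y5.65 E1.0645
G1 X-2.85 Y4.93 E1.1534
G1 X-4.52 Y3.47 E1.2420
G1 X-5.50 Y1.47 E1.3309
G1 X-5.65 Y-0.74 E1.4193

At z = 1.68 mm: the sphere: section is a regular 16-gon, circumradius = √(r²−h²) = √(10.5²−8.82²) = 5.697; the cube at (6, 0.5) is absent (z outside [12, 20.5]); the sphere at (11.5, 12): section is a regular 16-gon, circumradius = √(r²−h²) = √(10.5²−0.32²) = 10.495; the cylinder at (0, 5) is not intersected at this z (z outside [6, 20]); After the difference (first − rest): starting from the r=10.5 sphere, the r=10.5 sphere at (11.5, 12) misses the remaining region (no effect) — 1 connected region; the cube at (3.5, 16) is absent (z outside [7.5, 28]); Taking the union: only the result so far is present, so the union is just that shape — 1 connected region; (whole slice rotated 30° about Z — lengths, areas and connectivity unchanged). The outline is a single polygon with 16 vertices. Extrusion per mm of travel: 0.8 × 0.12 / (π × 0.875²) = 0.039912. Accumulating E over each segment gives final E = 1.4193.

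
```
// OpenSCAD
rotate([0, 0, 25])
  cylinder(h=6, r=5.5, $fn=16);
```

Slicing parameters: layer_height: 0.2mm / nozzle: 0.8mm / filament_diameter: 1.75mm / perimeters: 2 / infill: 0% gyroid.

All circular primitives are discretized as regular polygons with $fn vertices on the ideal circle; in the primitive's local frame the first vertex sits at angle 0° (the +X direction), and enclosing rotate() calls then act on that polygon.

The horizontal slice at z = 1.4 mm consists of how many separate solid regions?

1

At z = 1.4 mm: the cylinder: section is a regular 16-gon, circumradius r=5.5; (rotated 25° about Z; rotation is an isometry so areas/perimeters/island counts are preserved). The result has 1 disconnected region.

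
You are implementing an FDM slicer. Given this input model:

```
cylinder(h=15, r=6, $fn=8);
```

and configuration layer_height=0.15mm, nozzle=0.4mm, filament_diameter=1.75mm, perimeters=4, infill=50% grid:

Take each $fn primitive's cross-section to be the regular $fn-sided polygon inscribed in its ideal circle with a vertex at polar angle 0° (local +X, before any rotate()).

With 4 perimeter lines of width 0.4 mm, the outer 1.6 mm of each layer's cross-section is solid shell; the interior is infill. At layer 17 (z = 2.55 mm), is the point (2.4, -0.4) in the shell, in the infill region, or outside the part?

At z = 2.55 mm: the r=6 cylinder gives a regular 8-gon of circumradius 6 (constant along its height). Overall, the cross-section is a single solid region. The nearest boundary edge runs (4.24, -4.24)→(6.00, 0.00); distance from the point to it = 3.17 mm. The point is inside the cross-section and 3.17 mm from the nearest boundary — more than the 1.6 mm shell width (4 × 0.4), so it's in the infill interior.

infill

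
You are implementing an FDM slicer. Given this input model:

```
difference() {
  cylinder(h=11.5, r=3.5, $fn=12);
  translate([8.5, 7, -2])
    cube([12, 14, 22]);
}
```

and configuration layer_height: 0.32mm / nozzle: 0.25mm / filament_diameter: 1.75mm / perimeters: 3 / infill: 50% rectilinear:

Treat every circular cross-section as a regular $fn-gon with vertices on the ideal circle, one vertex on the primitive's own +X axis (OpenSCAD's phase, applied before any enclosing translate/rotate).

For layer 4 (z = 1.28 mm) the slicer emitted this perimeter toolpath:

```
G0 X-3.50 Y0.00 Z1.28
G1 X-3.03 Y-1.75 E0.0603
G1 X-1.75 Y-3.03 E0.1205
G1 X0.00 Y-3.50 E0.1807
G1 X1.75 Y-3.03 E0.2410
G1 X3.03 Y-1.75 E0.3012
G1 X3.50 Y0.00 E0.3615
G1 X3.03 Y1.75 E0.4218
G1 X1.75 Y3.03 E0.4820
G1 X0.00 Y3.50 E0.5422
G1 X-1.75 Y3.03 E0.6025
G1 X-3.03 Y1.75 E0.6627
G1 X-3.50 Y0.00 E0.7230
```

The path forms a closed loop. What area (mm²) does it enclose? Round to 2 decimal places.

36.74 mm²

Apply the shoelace formula to the sequence of (X, Y) vertices; enclosed area = 36.74 mm².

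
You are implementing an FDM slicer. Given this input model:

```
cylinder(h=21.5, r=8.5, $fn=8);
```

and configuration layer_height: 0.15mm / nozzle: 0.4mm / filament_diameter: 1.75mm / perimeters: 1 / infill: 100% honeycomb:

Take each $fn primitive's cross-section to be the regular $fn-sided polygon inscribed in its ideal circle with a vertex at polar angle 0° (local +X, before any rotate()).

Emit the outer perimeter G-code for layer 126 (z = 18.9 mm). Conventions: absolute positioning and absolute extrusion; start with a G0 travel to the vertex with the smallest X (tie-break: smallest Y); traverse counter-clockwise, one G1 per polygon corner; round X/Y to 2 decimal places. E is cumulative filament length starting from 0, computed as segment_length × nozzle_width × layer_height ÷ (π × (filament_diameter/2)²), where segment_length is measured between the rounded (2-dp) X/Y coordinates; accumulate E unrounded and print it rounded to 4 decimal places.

At z = 18.9 mm: the r=8.5 cylinder contributes a regular 8-gon of circumradius 8.5. The outline is a single polygon with 8 vertices. Extrusion per mm of travel: 0.4 × 0.15 / (π × 0.875²) = 0.024945. Accumulating E over each segment gives final E = 1.2982.

G0 X-8.50 Y0.00 Z18.90
G1 X-6.01 Y-6.01 E0.1623
G1 X0.00 Y-8.50 E0.3246
G1 X6.01 Y-6.01 E0.4868
G1 X8.50 Y0.00 E0.6491
G1 X6.01 Y6.01 E0.8114
G1 X0.00 Y8.50 E0.9737
G1 X-6.01 Y6.01 E1.1359
G1 X-8.50 Y0.00 E1.2982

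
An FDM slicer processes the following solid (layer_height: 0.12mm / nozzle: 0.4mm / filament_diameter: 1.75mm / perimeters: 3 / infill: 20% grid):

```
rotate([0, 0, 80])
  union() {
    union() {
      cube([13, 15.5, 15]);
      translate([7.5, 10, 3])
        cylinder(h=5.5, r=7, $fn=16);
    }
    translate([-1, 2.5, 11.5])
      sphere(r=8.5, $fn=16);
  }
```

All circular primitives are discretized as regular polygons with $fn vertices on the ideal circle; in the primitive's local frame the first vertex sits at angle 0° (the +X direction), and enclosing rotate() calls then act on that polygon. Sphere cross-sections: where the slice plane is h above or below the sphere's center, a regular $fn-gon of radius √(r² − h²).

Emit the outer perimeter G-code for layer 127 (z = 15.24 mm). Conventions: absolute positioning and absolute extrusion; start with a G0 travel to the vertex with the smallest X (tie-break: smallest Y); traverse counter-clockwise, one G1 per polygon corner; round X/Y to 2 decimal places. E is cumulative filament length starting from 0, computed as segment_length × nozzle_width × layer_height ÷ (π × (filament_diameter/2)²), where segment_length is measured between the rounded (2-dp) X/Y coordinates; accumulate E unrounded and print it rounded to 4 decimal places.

G0 X-10.15 Y0.77 Z15.24
G1 X-10.09 Y-2.20 E0.0593
G1 X-8.89 Y-4.93 E0.1188
G1 X-6.74 Y-6.99 E0.1782
G1 X-3.96 Y-8.07 E0.2377
G1 X-0.98 Y-8.00 E0.2972
G1 X1.74 Y-6.80 E0.3565
G1 X3.80 Y-4.65 E0.4160
G1 X4.88 Y-1.88 E0.4753
G1 X4.82 Y1.10 E0.5348
G1 X3.62 Y3.83 E0.5943
G1 X1.47 Y5.89 E0.6537
G1 X-1.31 Y6.97 E0.7132
G1 X-4.29 Y6.90 E0.7727
G1 X-7.01 Y5.70 E0.8320
G1 X-9.07 Y3.55 E0.8915
G1 X-10.15 Y0.77 E0.9510

At z = 15.24 mm: the cube is absent (z outside [0, 15]); the cylinder at (7.5, 10) does not reach this height (z outside [3, 8.5]); Taking the union: nothing is present at this height; the r=8.5 sphere at (-1, 2.5) slices to a regular 16-gon of circumradius 7.633 (√(r²−h²) with h=3.74 from center); Combining (union): only the r=8.5 sphere at (-1, 2.5) is present, so the union is just that shape — 1 connected region; (whole slice rotated 80° about Z — lengths, areas and connectivity unchanged). The outline is a single polygon with 16 vertices. Extrusion per mm of travel: 0.4 × 0.12 / (π × 0.875²) = 0.019956. Accumulating E over each segment gives final E = 0.9510.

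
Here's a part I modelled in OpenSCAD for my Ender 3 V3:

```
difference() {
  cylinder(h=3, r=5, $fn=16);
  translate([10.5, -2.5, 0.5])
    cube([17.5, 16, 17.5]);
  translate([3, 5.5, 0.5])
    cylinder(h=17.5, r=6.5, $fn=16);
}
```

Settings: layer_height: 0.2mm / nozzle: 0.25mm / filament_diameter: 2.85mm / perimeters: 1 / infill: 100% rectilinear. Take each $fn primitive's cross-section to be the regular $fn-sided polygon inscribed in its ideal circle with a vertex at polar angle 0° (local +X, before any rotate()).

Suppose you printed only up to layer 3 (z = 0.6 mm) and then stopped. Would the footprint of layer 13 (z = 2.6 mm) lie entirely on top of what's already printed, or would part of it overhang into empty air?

entirely on top

Compare the two slices. At z = 0.6: the cylinder: section is a regular 16-gon, circumradius r=5 (area = (16/2)·5.000²·sin(360°/16) = 76.54 mm²); the 17.5×16 cube at (10.5, -2.5) contributes its full rectangle (area 280.00 mm²); the cylinder at (3, 5.5): section is a regular 16-gon, circumradius r=6.5 (area = (16/2)·6.500²·sin(360°/16) = 129.35 mm²); Taking the first minus the rest: starting from the r=5 cylinder (76.54 mm²), the 17.5×16 cube at (10.5, -2.5) misses the remaining region (no effect); the r=6.5 cylinder at (3, 5.5) partially overlaps it — only the 33.31 mm² overlap (of its 129.35 mm²) is removed, clipping the outline — area = 43.23 mm². At z = 2.6: the r=5 cylinder gives a regular 16-gon of circumradius 5 (constant along its height) (area = (16/2)·5.000²·sin(360°/16) = 76.54 mm²); the cube at (10.5, -2.5) is present — its section is the full 17.5×16 rectangle (area 280.00 mm²); the r=6.5 cylinder at (3, 5.5) contributes a regular 16-gon of circumradius 6.5 (area = (16/2)·6.500²·sin(360°/16) = 129.35 mm²); After the difference (first − rest): starting from the r=5 cylinder (76.54 mm²), the 17.5×16 cube at (10.5, -2.5) misses the remaining region (no effect); the r=6.5 cylinder at (3, 5.5) partially overlaps it — only the 33.31 mm² overlap (of its 129.35 mm²) is removed, clipping the outline — area = 43.23 mm². Checking containment: the cross-section at z = 2.6 is a subset of the cross-section at z = 0.6.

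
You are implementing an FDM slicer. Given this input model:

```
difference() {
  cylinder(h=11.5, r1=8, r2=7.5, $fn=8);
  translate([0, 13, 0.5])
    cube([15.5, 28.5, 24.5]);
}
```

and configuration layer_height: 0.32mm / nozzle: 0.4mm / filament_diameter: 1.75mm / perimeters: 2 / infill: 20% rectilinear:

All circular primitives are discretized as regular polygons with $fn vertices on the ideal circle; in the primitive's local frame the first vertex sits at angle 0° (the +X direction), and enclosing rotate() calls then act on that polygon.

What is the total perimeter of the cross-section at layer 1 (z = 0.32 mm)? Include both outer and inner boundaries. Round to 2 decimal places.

48.90 mm

At z = 0.32 mm: the cone contributes a regular 8-gon of circumradius 7.986 (interpolated between r1=8 and r2=7.5 at t=0.028) (perimeter = 2·8·7.986·sin(180°/8) = 48.90 mm); the cube at (0, 13) does not reach this height (z outside [0.5, 25]); After the difference (first − rest): none of the subtracted shapes is present at this height, so the cone is unchanged — boundary = 48.90 mm. Overall, the cross-section is a single solid region. Total boundary length (outer) = 48.90 mm.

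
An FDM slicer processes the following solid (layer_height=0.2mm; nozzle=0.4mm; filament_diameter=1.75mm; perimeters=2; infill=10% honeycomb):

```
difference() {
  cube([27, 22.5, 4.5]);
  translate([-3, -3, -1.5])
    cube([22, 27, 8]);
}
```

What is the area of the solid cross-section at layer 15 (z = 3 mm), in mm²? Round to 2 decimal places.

180.00 mm²

At z = 3 mm: the 27×22.5 cube contributes its full rectangle (area 607.50 mm²); the cube at (-3, -3) is present — its section is the full 22×27 rectangle (area 594.00 mm²); Taking the first minus the rest: starting from the 27×22.5 cube (607.50 mm²), the 22×27 cube at (-3, -3) partially overlaps it — only the 427.50 mm² overlap (of its 594.00 mm²) is removed, clipping the outline — area = 180.00 mm². Overall, the cross-section is a single solid region. Net area = 180.00 mm².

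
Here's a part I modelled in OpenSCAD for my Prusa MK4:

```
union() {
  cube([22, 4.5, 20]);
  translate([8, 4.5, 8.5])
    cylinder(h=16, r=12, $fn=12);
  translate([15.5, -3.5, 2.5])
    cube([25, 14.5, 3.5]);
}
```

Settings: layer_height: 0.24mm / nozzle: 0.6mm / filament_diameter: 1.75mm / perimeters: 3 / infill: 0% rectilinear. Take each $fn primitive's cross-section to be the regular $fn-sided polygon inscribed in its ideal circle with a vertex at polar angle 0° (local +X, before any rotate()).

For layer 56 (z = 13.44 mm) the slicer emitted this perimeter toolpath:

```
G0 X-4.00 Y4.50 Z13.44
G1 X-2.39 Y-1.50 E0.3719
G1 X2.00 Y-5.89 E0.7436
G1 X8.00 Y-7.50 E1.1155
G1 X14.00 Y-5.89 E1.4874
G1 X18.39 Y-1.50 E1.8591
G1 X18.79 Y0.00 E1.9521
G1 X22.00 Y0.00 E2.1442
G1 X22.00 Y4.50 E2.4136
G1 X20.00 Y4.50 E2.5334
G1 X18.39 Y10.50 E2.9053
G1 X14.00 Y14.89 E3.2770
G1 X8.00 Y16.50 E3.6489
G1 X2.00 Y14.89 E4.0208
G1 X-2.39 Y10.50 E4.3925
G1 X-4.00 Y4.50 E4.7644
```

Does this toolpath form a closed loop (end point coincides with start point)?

yes

Start point (G0): (-4.00, 4.50). End point (last G1): the path returns to the start — closed.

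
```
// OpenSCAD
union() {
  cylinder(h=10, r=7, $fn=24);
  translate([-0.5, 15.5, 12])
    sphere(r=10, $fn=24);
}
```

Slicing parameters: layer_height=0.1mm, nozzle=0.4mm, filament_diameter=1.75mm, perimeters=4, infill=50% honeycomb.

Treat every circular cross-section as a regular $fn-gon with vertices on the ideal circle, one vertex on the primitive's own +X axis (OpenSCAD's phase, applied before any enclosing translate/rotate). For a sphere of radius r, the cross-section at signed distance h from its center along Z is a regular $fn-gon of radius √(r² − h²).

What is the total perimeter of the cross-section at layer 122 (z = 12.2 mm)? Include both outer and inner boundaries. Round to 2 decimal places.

At z = 12.2 mm: the cylinder is absent (z outside [0, 10]); the sphere at (-0.5, 15.5): section is a regular 24-gon, circumradius = √(r²−h²) = √(10²−0.2²) = 9.998 (perimeter = 2·24·9.998·sin(180°/24) = 62.64 mm); Merging all regions: only the r=10 sphere at (-0.5, 15.5) is present, so the union is just that shape — boundary = 62.64 mm. Overall, the cross-section is a single solid region. Total boundary length (outer) = 62.64 mm.

62.64 mm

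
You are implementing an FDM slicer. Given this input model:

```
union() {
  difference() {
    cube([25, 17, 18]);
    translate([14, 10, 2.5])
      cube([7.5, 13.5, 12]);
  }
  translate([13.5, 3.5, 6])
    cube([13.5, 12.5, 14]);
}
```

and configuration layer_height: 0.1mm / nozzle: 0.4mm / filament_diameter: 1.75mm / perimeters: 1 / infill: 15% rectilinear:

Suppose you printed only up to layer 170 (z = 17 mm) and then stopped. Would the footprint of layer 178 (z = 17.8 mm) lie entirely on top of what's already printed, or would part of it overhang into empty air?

entirely on top

Compare the two slices. At z = 17: the cube is present — its section is the full 25×17 rectangle (area 425.00 mm²); the cube at (14, 10) is not intersected at this z (z outside [2.5, 14.5]); Subtracting the remaining from the first: none of the subtracted shapes is present at this height, so the 25×17 cube is unchanged — area = 425.00 mm²; the 13.5×12.5 cube at (13.5, 3.5) contributes its full rectangle (area 168.75 mm²); Combining (union): the regions partially overlap — summed areas 593.75 mm² minus the doubly-counted overlap 143.75 mm² gives 450.00 mm² — area = 450.00 mm². At z = 17.8: the cube (footprint 25×17) is included at this height (area 425.00 mm²); the cube at (14, 10) does not reach this height (z outside [2.5, 14.5]); After the difference (first − rest): none of the subtracted shapes is present at this height, so the 25×17 cube is unchanged — area = 425.00 mm²; the cube at (13.5, 3.5) is present — its section is the full 13.5×12.5 rectangle (area 168.75 mm²); Merging all regions: the regions partially overlap — summed areas 593.75 mm² minus the doubly-counted overlap 143.75 mm² gives 450.00 mm² — area = 450.00 mm². Checking containment: the cross-section at z = 17.8 is a subset of the cross-section at z = 17.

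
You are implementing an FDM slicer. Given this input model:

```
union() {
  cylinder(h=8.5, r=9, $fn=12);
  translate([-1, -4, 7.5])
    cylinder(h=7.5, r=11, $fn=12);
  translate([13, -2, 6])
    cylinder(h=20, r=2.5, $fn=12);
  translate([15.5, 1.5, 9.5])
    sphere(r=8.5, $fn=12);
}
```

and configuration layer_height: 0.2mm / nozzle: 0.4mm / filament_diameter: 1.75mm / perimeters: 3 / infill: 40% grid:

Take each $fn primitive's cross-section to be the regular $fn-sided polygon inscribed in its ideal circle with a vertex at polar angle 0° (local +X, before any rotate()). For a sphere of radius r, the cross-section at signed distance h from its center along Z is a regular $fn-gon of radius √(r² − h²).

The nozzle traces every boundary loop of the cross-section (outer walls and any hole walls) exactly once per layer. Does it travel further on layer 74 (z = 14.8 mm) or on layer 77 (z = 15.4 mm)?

layer 74 (z = 14.8 mm)

Layer 74 (z = 14.8): the cylinder does not reach this height (z outside [0, 8.5]); the cylinder at (-1, -4): section is a regular 12-gon, circumradius r=11 (perimeter = 2·12·11.000·sin(180°/12) = 68.33 mm); the r=2.5 cylinder at (13, -2) gives a regular 12-gon of circumradius 2.5 (constant along its height) (perimeter = 2·12·2.500·sin(180°/12) = 15.53 mm); the r=8.5 sphere at (15.5, 1.5) contributes a regular 12-gon of circumradius √(8.5²−5.3²) = 6.645 (perimeter = 2·12·6.645·sin(180°/12) = 41.28 mm); Taking the union: the regions partially overlap (shared area 18.32 mm²), so the edge portions inside another operand are dropped and the merged outline is re-measured after clipping — boundary = 109.75 mm. So its perimeter = 109.75 mm. Layer 77 (z = 15.4): the cylinder does not reach this height (z outside [0, 8.5]); the cylinder at (-1, -4) is not intersected at this z (z outside [7.5, 15]); the r=2.5 cylinder at (13, -2) contributes a regular 12-gon of circumradius 2.5 (perimeter = 2·12·2.500·sin(180°/12) = 15.53 mm); the sphere at (15.5, 1.5): section is a regular 12-gon, circumradius = √(r²−h²) = √(8.5²−5.9²) = 6.119 (perimeter = 2·12·6.119·sin(180°/12) = 38.01 mm); Combining (union): the regions partially overlap (shared area 16.44 mm²), so the edge portions inside another operand are dropped and the merged outline is re-measured after clipping — boundary = 38.72 mm. So its perimeter = 38.72 mm. Layer 74 is larger (109.75 vs 38.72 mm).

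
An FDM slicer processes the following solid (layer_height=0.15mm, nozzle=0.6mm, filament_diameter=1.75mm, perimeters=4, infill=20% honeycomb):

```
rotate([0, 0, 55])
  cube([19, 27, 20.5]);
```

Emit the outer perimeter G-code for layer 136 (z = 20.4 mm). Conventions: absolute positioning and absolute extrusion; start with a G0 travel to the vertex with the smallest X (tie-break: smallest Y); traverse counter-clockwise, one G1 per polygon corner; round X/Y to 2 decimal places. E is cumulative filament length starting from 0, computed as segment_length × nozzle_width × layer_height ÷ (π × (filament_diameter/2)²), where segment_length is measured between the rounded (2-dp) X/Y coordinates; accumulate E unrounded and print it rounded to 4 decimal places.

G0 X-22.12 Y15.49 Z20.40
G1 X0.00 Y0.00 E1.0104
G1 X10.90 Y15.56 E1.7213
G1 X-11.22 Y31.05 E2.7317
G1 X-22.12 Y15.49 E3.4426

At z = 20.4 mm: the cube is present — its section is the full 19×27 rectangle; (rotated 55° about Z; rotation is an isometry so areas/perimeters/island counts are preserved). The outline is a single polygon with 4 vertices. Extrusion per mm of travel: 0.6 × 0.15 / (π × 0.875²) = 0.037418. Accumulating E over each segment gives final E = 3.4426.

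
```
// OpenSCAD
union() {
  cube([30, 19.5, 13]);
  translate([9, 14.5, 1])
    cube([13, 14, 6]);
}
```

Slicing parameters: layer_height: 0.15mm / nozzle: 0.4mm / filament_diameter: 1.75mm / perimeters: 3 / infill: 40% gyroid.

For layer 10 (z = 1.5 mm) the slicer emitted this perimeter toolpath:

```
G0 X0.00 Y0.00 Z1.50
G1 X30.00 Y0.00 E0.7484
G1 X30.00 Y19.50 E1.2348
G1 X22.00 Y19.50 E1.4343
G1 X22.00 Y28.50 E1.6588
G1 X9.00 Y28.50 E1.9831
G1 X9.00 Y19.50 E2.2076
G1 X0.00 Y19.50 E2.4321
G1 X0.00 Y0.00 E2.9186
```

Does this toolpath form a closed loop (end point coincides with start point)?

yes

Start point (G0): (0.00, 0.00). End point (last G1): the path returns to the start — closed.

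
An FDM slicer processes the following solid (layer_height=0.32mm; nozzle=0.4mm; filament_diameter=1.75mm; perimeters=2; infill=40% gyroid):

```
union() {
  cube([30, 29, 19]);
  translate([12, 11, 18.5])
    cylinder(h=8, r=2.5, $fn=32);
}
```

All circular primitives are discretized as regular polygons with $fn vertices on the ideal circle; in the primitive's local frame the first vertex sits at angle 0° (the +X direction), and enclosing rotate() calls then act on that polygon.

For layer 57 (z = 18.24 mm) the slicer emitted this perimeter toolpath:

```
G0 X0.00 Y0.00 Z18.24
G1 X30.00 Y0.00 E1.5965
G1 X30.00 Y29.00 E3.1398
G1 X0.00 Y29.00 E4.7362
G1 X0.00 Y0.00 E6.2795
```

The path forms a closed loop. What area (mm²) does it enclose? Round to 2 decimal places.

Apply the shoelace formula to the sequence of (X, Y) vertices; enclosed area = 870.00 mm².

870.00 mm²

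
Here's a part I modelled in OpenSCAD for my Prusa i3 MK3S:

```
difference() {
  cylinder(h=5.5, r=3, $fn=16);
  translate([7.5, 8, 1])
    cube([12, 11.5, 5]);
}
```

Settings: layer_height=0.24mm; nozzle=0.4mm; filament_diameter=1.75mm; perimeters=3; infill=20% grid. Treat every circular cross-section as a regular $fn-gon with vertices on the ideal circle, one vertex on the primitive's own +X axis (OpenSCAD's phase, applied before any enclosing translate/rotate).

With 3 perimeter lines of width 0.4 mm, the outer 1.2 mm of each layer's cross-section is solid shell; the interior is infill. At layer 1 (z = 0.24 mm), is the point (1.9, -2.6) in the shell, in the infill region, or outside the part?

At z = 0.24 mm: the r=3 cylinder contributes a regular 16-gon of circumradius 3; the cube at (7.5, 8) is not intersected at this z (z outside [1, 6]); After the difference (first − rest): none of the subtracted shapes is present at this height, so the r=3 cylinder is unchanged — 1 connected region. Overall, the cross-section is a single solid region. The nearest boundary edge runs (1.15, -2.77)→(2.12, -2.12); distance from the point to it = 0.28 mm. The point is not inside any of the regions above, so it lies outside the cross-section (0.28 mm from the nearest boundary).

outside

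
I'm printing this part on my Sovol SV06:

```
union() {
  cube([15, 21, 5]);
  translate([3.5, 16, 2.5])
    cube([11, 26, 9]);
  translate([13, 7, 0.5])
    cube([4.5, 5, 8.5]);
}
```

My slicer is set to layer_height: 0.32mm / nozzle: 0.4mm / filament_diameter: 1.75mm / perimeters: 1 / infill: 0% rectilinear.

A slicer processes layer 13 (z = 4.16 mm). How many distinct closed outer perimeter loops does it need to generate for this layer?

1

At z = 4.16 mm: the cube (footprint 15×21) is included at this height; the cube at (3.5, 16) (footprint 11×26) is included at this height; the 4.5×5 cube at (13, 7) contributes its full rectangle; Merging all regions: the regions partially overlap (shared area 65.00 mm²), so overlapping operands fuse into one piece — 1 connected region. The result has 1 disconnected region.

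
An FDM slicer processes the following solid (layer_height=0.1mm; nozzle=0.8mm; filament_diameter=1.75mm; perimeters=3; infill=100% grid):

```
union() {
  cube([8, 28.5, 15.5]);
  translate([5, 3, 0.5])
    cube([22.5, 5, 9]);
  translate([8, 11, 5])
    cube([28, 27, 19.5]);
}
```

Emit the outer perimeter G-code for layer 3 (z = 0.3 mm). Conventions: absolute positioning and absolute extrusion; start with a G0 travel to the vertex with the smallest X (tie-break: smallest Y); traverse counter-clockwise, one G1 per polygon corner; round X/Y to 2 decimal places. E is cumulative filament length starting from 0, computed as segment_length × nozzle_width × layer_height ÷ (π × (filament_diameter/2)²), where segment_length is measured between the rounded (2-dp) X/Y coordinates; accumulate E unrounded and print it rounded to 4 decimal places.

G0 X0.00 Y0.00 Z0.30
G1 X8.00 Y0.00 E0.2661
G1 X8.00 Y28.50 E1.2140
G1 X0.00 Y28.50 E1.4801
G1 X0.00 Y0.00 E2.4280

At z = 0.3 mm: the 8×28.5 cube contributes its full rectangle; the cube at (5, 3) is not intersected at this z (z outside [0.5, 9.5]); the cube at (8, 11) is absent (z outside [5, 24.5]); Taking the union: only the 8×28.5 cube is present, so the union is just that shape — 1 connected region. The outline is a single polygon with 4 vertices. Extrusion per mm of travel: 0.8 × 0.1 / (π × 0.875²) = 0.033260. Accumulating E over each segment gives final E = 2.4280.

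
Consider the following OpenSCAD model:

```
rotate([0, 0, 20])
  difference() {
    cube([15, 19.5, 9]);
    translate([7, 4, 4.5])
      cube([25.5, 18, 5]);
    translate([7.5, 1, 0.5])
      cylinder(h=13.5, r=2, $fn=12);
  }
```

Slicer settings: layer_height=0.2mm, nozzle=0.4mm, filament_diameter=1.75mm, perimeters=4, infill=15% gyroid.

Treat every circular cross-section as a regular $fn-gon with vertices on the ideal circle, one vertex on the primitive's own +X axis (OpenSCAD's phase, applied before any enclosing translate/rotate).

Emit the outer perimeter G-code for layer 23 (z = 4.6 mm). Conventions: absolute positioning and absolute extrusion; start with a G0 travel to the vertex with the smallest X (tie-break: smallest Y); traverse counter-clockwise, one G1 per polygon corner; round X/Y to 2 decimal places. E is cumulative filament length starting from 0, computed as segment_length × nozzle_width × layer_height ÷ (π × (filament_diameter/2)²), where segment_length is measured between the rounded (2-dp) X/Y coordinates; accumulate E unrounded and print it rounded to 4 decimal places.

At z = 4.6 mm: the cube is present — its section is the full 15×19.5 rectangle; the cube at (7, 4) is present — its section is the full 25.5×18 rectangle; the r=2 cylinder at (7.5, 1) gives a regular 12-gon of circumradius 2 (constant along its height); After the difference (first − rest): starting from the 15×19.5 cube, the 25.5×18 cube at (7, 4) partially overlaps it — only the 124.00 mm² overlap (of its 459.00 mm²) is removed, clipping the outline; the r=2 cylinder at (7.5, 1) partially overlaps it — only the 9.73 mm² overlap (of its 12.00 mm²) is removed, clipping the outline — 1 connected region; (rotated 20° about Z; rotation is an isometry so areas/perimeters/island counts are preserved). The outline is a single polygon with 15 vertices. Extrusion per mm of travel: 0.4 × 0.2 / (π × 0.875²) = 0.033260. Accumulating E over each segment gives final E = 2.4554.

G0 X-6.67 Y18.32 Z4.60
G1 X0.00 Y0.00 E0.6485
G1 X5.42 Y1.97 E0.8403
G1 X4.83 Y2.82 E0.8747
G1 X4.74 Y3.85 E0.9091
G1 X5.17 Y4.79 E0.9434
G1 X6.02 Y5.38 E0.9779
G1 X7.05 Y5.47 E1.0122
G1 X7.99 Y5.04 E1.0466
G1 X8.59 Y4.19 E1.0812
G1 X8.68 Y3.16 E1.1156
G1 X14.10 Y5.13 E1.3074
G1 X12.73 Y8.89 E1.4405
G1 X5.21 Y6.15 E1.7067
G1 X-0.09 Y20.72 E2.2224
G1 X-6.67 Y18.32 E2.4554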